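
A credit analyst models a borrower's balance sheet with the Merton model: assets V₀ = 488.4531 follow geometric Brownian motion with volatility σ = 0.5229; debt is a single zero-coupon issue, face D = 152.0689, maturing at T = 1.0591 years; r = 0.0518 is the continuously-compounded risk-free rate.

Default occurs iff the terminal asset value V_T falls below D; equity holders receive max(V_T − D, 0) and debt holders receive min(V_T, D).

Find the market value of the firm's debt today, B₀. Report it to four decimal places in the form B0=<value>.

B0=143.3978

d₁ = [ln(V₀/D) + (r + σ²/2)T] / (σ√T)
   = [ln(488.4531/152.0689) + (0.0518 + 0.5·0.5229²)·1.0591] / (0.5229·√1.0591)
   = [1.166910 + 0.199653] / 0.538130 = 2.539467
d₂ = d₁ − σ√T = 2.539467 − 0.538130 = 2.001337
N(d₁) = 0.994449,  N(d₂) = 0.977322,  e^(−rT) = 0.946616
E₀ = V₀·N(d₁) − D·e^(−rT)·N(d₂)
   = 488.4531·0.994449 − 152.0689·0.946616·0.977322 = 345.055275
B₀ = V₀ − E₀ = 488.4531 − 345.055275 = 143.397825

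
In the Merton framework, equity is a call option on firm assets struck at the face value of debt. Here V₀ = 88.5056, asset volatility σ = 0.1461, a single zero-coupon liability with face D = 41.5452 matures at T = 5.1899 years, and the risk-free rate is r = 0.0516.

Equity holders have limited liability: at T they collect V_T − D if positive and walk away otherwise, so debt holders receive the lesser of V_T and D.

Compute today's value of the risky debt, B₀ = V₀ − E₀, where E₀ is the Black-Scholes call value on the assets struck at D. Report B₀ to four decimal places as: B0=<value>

B0=31.7796

d₁ = [ln(V₀/D) + (r + σ²/2)T] / (σ√T)
   = [ln(88.5056/41.5452) + (0.0516 + 0.5·0.1461²)·5.1899] / (0.1461·√5.1899)
   = [0.756284 + 0.323189] / 0.332836 = 3.243261
d₂ = d₁ − σ√T = 3.243261 − 0.332836 = 2.910425
N(d₁) = 0.999409,  N(d₂) = 0.998195,  e^(−rT) = 0.765062
E₀ = V₀·N(d₁) − D·e^(−rT)·N(d₂)
   = 88.5056·0.999409 − 41.5452·0.765062·0.998195 = 56.726028
B₀ = V₀ − E₀ = 88.5056 − 56.726028 = 31.779572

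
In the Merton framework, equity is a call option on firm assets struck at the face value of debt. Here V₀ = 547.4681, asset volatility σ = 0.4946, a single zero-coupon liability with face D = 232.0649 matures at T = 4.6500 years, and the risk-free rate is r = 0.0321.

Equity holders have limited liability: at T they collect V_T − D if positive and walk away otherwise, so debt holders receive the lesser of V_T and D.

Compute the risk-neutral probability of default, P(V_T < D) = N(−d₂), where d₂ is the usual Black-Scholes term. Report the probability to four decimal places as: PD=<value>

PD=0.3404

d₁ = [ln(V₀/D) + (r + σ²/2)T] / (σ√T)
   = [ln(547.4681/232.0649) + (0.0321 + 0.5·0.4946²)·4.6500] / (0.4946·√4.6500)
   = [0.858287 + 0.718028] / 1.066548 = 1.477959
d₂ = d₁ − σ√T = 1.477959 − 1.066548 = 0.411411
risk-neutral PD = N(−d₂) = N(-0.411411) = 0.340386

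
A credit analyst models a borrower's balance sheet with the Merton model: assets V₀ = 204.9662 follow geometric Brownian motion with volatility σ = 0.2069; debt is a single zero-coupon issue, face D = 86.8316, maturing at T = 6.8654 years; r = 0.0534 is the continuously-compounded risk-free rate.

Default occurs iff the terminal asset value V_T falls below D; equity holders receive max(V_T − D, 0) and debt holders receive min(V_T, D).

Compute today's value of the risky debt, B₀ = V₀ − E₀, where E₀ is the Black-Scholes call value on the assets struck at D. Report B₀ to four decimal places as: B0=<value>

d₁ = [ln(V₀/D) + (r + σ²/2)T] / (σ√T)
   = [ln(204.9662/86.8316) + (0.0534 + 0.5·0.2069²)·6.8654] / (0.2069·√6.8654)
   = [0.858874 + 0.513558] / 0.542117 = 2.531615
d₂ = d₁ − σ√T = 2.531615 − 0.542117 = 1.989497
N(d₁) = 0.994323,  N(d₂) = 0.976677,  e^(−rT) = 0.693078
E₀ = V₀·N(d₁) − D·e^(−rT)·N(d₂)
   = 204.9662·0.994323 − 86.8316·0.693078·0.976677 = 145.025141
B₀ = V₀ − E₀ = 204.9662 − 145.025141 = 59.941059

B0=59.9411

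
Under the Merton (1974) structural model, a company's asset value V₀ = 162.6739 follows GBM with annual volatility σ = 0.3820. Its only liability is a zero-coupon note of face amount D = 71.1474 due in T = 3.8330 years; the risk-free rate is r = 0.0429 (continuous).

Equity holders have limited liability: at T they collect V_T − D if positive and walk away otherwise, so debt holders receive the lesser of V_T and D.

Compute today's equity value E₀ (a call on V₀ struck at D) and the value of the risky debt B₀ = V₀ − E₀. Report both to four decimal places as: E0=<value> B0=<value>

d₁ = [ln(V₀/D) + (r + σ²/2)T] / (σ√T)
   = [ln(162.6739/71.1474) + (0.0429 + 0.5·0.3820²)·3.8330] / (0.3820·√3.8330)
   = [0.826994 + 0.444099] / 0.747881 = 1.699591
d₂ = d₁ − σ√T = 1.699591 − 0.747881 = 0.951710
N(d₁) = 0.955396,  N(d₂) = 0.829378,  e^(−rT) = 0.848372
E₀ = V₀·N(d₁) − D·e^(−rT)·N(d₂)
   = 162.6739·0.955396 − 71.1474·0.848372·0.829378 = 105.357184
B₀ = V₀ − E₀ = 162.6739 − 105.357184 = 57.316716

E0=105.3572 B0=57.3167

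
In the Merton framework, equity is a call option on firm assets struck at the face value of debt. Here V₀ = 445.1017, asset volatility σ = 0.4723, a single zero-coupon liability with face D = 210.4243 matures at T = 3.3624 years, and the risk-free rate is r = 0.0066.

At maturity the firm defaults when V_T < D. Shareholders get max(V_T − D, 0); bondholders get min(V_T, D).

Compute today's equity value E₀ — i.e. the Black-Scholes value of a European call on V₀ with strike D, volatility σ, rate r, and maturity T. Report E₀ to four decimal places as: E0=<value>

d₁ = [ln(V₀/D) + (r + σ²/2)T] / (σ√T)
   = [ln(445.1017/210.4243) + (0.0066 + 0.5·0.4723²)·3.3624] / (0.4723·√3.3624)
   = [0.749177 + 0.397213] / 0.866049 = 1.323700
d₂ = d₁ − σ√T = 1.323700 − 0.866049 = 0.457651
N(d₁) = 0.907199,  N(d₂) = 0.676398,  e^(−rT) = 0.978053
E₀ = V₀·N(d₁) − D·e^(−rT)·N(d₂)
   = 445.1017·0.907199 − 210.4243·0.978053·0.676398 = 264.588816

E0=264.5888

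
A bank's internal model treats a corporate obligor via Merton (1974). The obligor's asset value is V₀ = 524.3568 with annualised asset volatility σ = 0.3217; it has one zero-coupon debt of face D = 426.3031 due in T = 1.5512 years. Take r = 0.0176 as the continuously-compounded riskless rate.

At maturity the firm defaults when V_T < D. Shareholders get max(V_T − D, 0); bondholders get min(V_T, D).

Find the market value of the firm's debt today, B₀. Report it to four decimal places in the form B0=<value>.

B0=382.8623

d₁ = [ln(V₀/D) + (r + σ²/2)T] / (σ√T)
   = [ln(524.3568/426.3031) + (0.0176 + 0.5·0.3217²)·1.5512] / (0.3217·√1.5512)
   = [0.207022 + 0.107569] / 0.400668 = 0.785164
d₂ = d₁ − σ√T = 0.785164 − 0.400668 = 0.384496
N(d₁) = 0.783821,  N(d₂) = 0.649695,  e^(−rT) = 0.973068
E₀ = V₀·N(d₁) − D·e^(−rT)·N(d₂)
   = 524.3568·0.783821 − 426.3031·0.973068·0.649695 = 141.494475
B₀ = V₀ − E₀ = 524.3568 − 141.494475 = 382.862325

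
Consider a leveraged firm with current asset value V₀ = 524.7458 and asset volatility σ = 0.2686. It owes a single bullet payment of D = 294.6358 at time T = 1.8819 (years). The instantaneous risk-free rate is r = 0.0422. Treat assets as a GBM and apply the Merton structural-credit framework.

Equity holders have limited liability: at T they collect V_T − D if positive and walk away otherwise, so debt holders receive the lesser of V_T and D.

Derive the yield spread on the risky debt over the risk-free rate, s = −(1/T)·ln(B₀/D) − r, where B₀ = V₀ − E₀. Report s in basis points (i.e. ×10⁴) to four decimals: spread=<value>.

d₁ = [ln(V₀/D) + (r + σ²/2)T] / (σ√T)
   = [ln(524.7458/294.6358) + (0.0422 + 0.5·0.2686²)·1.8819] / (0.2686·√1.8819)
   = [0.577174 + 0.147302] / 0.368472 = 1.966164
d₂ = d₁ − σ√T = 1.966164 − 0.368472 = 1.597692
N(d₁) = 0.975360,  N(d₂) = 0.944944,  e^(−rT) = 0.923655
E₀ = V₀·N(d₁) − D·e^(−rT)·N(d₂)
   = 524.7458·0.975360 − 294.6358·0.923655·0.944944 = 254.657171
B₀ = V₀ − E₀ = 524.7458 − 254.657171 = 270.088629
spread = −(1/T)·ln(B₀/D) − r = −(1/1.8819)·ln(270.088629/294.6358) − 0.0422 = 0.00402448
in basis points: 0.00402448 × 10⁴ = 40.2448 bp

spread=40.2448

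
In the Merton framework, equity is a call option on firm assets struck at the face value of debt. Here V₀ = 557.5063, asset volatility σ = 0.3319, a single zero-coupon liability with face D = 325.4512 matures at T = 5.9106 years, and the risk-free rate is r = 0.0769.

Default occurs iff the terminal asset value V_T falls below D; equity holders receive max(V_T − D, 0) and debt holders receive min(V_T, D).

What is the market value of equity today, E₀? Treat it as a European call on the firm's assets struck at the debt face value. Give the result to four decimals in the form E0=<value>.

d₁ = [ln(V₀/D) + (r + σ²/2)T] / (σ√T)
   = [ln(557.5063/325.4512) + (0.0769 + 0.5·0.3319²)·5.9106] / (0.3319·√5.9106)
   = [0.538261 + 0.780074] / 0.806906 = 1.633815
d₂ = d₁ − σ√T = 1.633815 − 0.806906 = 0.826909
N(d₁) = 0.948851,  N(d₂) = 0.795856,  e^(−rT) = 0.634749
E₀ = V₀·N(d₁) − D·e^(−rT)·N(d₂)
   = 557.5063·0.948851 − 325.4512·0.634749·0.795856 = 364.582696

E0=364.5827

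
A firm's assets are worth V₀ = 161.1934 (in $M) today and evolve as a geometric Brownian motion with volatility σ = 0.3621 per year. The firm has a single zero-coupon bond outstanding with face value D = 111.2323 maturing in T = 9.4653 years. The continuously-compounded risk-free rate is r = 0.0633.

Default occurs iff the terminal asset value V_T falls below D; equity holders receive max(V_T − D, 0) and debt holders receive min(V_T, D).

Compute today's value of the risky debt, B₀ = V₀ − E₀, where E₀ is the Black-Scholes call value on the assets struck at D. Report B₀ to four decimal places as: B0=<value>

d₁ = [ln(V₀/D) + (r + σ²/2)T] / (σ√T)
   = [ln(161.1934/111.2323) + (0.0633 + 0.5·0.3621²)·9.4653] / (0.3621·√9.4653)
   = [0.370984 + 1.219682] / 1.114027 = 1.427852
d₂ = d₁ − σ√T = 1.427852 − 1.114027 = 0.313825
N(d₁) = 0.923333,  N(d₂) = 0.623173,  e^(−rT) = 0.549276
E₀ = V₀·N(d₁) − D·e^(−rT)·N(d₂)
   = 161.1934·0.923333 − 111.2323·0.549276·0.623173 = 110.760973
B₀ = V₀ − E₀ = 161.1934 − 110.760973 = 50.432427

B0=50.4324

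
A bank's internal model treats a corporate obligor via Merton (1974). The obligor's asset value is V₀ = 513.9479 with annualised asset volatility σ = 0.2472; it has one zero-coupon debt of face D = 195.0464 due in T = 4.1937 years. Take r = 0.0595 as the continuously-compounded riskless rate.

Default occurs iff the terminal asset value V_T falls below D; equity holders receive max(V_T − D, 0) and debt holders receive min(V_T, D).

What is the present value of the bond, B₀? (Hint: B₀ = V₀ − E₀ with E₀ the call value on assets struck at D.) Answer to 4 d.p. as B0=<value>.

B0=151.6072

d₁ = [ln(V₀/D) + (r + σ²/2)T] / (σ√T)
   = [ln(513.9479/195.0464) + (0.0595 + 0.5·0.2472²)·4.1937] / (0.2472·√4.1937)
   = [0.968884 + 0.377659] / 0.506229 = 2.659949
d₂ = d₁ − σ√T = 2.659949 − 0.506229 = 2.153720
N(d₁) = 0.996092,  N(d₂) = 0.984369,  e^(−rT) = 0.779171
E₀ = V₀·N(d₁) − D·e^(−rT)·N(d₂)
   = 513.9479·0.996092 − 195.0464·0.779171·0.984369 = 362.340671
B₀ = V₀ − E₀ = 513.9479 − 362.340671 = 151.607229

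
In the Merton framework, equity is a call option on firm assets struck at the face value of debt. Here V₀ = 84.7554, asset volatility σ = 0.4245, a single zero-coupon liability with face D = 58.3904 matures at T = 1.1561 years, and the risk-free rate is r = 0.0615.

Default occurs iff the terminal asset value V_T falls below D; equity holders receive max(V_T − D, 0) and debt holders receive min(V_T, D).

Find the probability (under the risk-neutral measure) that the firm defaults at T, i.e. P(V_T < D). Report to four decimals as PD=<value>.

d₁ = [ln(V₀/D) + (r + σ²/2)T] / (σ√T)
   = [ln(84.7554/58.3904) + (0.0615 + 0.5·0.4245²)·1.1561] / (0.4245·√1.1561)
   = [0.372618 + 0.175265] / 0.456431 = 1.200362
d₂ = d₁ − σ√T = 1.200362 − 0.456431 = 0.743931
risk-neutral PD = N(−d₂) = N(-0.743931) = 0.228459

PD=0.2285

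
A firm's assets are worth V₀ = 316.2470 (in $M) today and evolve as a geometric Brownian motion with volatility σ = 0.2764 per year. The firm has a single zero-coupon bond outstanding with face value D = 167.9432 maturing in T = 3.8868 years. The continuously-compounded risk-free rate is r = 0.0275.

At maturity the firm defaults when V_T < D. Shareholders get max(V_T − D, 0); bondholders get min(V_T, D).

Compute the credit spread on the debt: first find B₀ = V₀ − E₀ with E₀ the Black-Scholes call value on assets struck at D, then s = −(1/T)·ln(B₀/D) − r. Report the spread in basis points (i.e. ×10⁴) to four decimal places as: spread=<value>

d₁ = [ln(V₀/D) + (r + σ²/2)T] / (σ√T)
   = [ln(316.2470/167.9432) + (0.0275 + 0.5·0.2764²)·3.8868] / (0.2764·√3.8868)
   = [0.632898 + 0.255357] / 0.544922 = 1.630059
d₂ = d₁ − σ√T = 1.630059 − 0.544922 = 1.085137
N(d₁) = 0.948455,  N(d₂) = 0.861070,  e^(−rT) = 0.898627
E₀ = V₀·N(d₁) − D·e^(−rT)·N(d₂)
   = 316.2470·0.948455 − 167.9432·0.898627·0.861070 = 169.995021
B₀ = V₀ − E₀ = 316.2470 − 169.995021 = 146.251979
spread = −(1/T)·ln(B₀/D) − r = −(1/3.8868)·ln(146.251979/167.9432) − 0.0275 = 0.00808064
in basis points: 0.00808064 × 10⁴ = 80.8064 bp

spread=80.8064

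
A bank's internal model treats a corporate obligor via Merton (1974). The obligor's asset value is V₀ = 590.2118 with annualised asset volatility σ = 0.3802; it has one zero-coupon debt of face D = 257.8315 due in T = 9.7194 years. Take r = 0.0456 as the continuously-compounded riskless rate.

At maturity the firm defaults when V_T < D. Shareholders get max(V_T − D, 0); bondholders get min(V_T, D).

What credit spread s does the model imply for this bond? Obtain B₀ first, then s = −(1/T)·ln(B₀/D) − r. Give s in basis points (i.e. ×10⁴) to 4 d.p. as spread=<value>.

d₁ = [ln(V₀/D) + (r + σ²/2)T] / (σ√T)
   = [ln(590.2118/257.8315) + (0.0456 + 0.5·0.3802²)·9.7194] / (0.3802·√9.7194)
   = [0.828175 + 1.145684] / 1.185310 = 1.665269
d₂ = d₁ − σ√T = 1.665269 − 1.185310 = 0.479959
N(d₁) = 0.952070,  N(d₂) = 0.684372,  e^(−rT) = 0.641976
E₀ = V₀·N(d₁) − D·e^(−rT)·N(d₂)
   = 590.2118·0.952070 − 257.8315·0.641976·0.684372 = 448.644901
B₀ = V₀ − E₀ = 590.2118 − 448.644901 = 141.566899
spread = −(1/T)·ln(B₀/D) − r = −(1/9.7194)·ln(141.566899/257.8315) − 0.0456 = 0.01608425
in basis points: 0.01608425 × 10⁴ = 160.8425 bp

spread=160.8425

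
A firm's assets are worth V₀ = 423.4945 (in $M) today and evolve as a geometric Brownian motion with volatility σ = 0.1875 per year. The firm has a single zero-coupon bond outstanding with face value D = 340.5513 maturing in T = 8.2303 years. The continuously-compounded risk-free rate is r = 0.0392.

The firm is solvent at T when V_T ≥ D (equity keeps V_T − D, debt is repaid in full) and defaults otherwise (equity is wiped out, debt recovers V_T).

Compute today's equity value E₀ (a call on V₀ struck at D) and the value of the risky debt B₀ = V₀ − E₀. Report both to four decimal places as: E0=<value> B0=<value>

d₁ = [ln(V₀/D) + (r + σ²/2)T] / (σ√T)
   = [ln(423.4945/340.5513) + (0.0392 + 0.5·0.1875²)·8.2303] / (0.1875·√8.2303)
   = [0.217975 + 0.467301] / 0.537909 = 1.273961
d₂ = d₁ − σ√T = 1.273961 − 0.537909 = 0.736052
N(d₁) = 0.898661,  N(d₂) = 0.769150,  e^(−rT) = 0.724243
E₀ = V₀·N(d₁) − D·e^(−rT)·N(d₂)
   = 423.4945·0.898661 − 340.5513·0.724243·0.769150 = 190.873345
B₀ = V₀ − E₀ = 423.4945 − 190.873345 = 232.621155

E0=190.8733 B0=232.6212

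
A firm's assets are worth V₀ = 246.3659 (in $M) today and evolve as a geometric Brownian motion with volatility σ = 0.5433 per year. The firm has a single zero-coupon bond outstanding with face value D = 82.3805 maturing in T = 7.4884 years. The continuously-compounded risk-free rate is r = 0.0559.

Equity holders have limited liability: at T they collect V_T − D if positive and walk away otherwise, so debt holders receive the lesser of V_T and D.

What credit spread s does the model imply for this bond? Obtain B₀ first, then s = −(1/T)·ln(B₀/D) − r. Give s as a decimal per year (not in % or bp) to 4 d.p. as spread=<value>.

spread=0.0322

d₁ = [ln(V₀/D) + (r + σ²/2)T] / (σ√T)
   = [ln(246.3659/82.3805) + (0.0559 + 0.5·0.5433²)·7.4884] / (0.5433·√7.4884)
   = [1.095469 + 1.523795] / 1.486737 = 1.761753
d₂ = d₁ − σ√T = 1.761753 − 1.486737 = 0.275016
N(d₁) = 0.960945,  N(d₂) = 0.608348,  e^(−rT) = 0.657966
E₀ = V₀·N(d₁) − D·e^(−rT)·N(d₂)
   = 246.3659·0.960945 − 82.3805·0.657966·0.608348 = 203.769308
B₀ = V₀ − E₀ = 246.3659 − 203.769308 = 42.596592
spread = −(1/T)·ln(B₀/D) − r = −(1/7.4884)·ln(42.596592/82.3805) − 0.0559 = 0.03217950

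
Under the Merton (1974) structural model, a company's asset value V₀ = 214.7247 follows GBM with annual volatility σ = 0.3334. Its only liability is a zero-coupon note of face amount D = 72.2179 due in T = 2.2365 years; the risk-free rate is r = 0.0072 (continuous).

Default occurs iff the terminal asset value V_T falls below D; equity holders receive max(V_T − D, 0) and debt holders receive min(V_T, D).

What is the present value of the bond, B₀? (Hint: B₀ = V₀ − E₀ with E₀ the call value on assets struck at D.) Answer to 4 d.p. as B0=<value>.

d₁ = [ln(V₀/D) + (r + σ²/2)T] / (σ√T)
   = [ln(214.7247/72.2179) + (0.0072 + 0.5·0.3334²)·2.2365] / (0.3334·√2.2365)
   = [1.089669 + 0.140403] / 0.498597 = 2.467063
d₂ = d₁ − σ√T = 2.467063 − 0.498597 = 1.968466
N(d₁) = 0.993189,  N(d₂) = 0.975493,  e^(−rT) = 0.984026
E₀ = V₀·N(d₁) − D·e^(−rT)·N(d₂)
   = 214.7247·0.993189 − 72.2179·0.984026·0.975493 = 143.939429
B₀ = V₀ − E₀ = 214.7247 − 143.939429 = 70.785271

B0=70.7853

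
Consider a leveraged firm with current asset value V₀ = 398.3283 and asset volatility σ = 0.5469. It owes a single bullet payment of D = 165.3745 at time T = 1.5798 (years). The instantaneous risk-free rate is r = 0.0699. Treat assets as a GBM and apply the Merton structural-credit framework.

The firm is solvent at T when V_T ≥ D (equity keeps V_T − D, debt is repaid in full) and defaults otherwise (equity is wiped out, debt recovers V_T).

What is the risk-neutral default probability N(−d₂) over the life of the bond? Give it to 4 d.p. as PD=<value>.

d₁ = [ln(V₀/D) + (r + σ²/2)T] / (σ√T)
   = [ln(398.3283/165.3745) + (0.0699 + 0.5·0.5469²)·1.5798] / (0.5469·√1.5798)
   = [0.879064 + 0.346687] / 0.687399 = 1.783172
d₂ = d₁ − σ√T = 1.783172 − 0.687399 = 1.095773
risk-neutral PD = N(−d₂) = N(-1.095773) = 0.136589

PD=0.1366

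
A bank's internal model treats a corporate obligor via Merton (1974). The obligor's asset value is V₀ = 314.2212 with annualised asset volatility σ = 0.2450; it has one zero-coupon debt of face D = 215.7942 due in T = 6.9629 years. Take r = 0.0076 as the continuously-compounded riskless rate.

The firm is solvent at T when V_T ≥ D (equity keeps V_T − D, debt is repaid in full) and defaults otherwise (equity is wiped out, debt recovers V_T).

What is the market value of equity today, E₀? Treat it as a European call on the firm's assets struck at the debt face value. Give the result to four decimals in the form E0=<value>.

E0=133.7623

d₁ = [ln(V₀/D) + (r + σ²/2)T] / (σ√T)
   = [ln(314.2212/215.7942) + (0.0076 + 0.5·0.2450²)·6.9629] / (0.2450·√6.9629)
   = [0.375772 + 0.261892] / 0.646489 = 0.986349
d₂ = d₁ − σ√T = 0.986349 − 0.646489 = 0.339860
N(d₁) = 0.838019,  N(d₂) = 0.633019,  e^(−rT) = 0.948458
E₀ = V₀·N(d₁) − D·e^(−rT)·N(d₂)
   = 314.2212·0.838019 − 215.7942·0.948458·0.633019 = 133.762291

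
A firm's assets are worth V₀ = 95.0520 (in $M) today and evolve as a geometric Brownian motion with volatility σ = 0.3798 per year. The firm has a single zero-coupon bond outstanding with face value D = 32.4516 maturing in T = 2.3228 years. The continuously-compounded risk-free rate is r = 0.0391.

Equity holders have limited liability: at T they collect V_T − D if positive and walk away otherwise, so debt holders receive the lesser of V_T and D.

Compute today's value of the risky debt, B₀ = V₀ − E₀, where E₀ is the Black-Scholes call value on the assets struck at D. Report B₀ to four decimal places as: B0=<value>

d₁ = [ln(V₀/D) + (r + σ²/2)T] / (σ√T)
   = [ln(95.0520/32.4516) + (0.0391 + 0.5·0.3798²)·2.3228] / (0.3798·√2.3228)
   = [1.074674 + 0.258351] / 0.578843 = 2.302913
d₂ = d₁ − σ√T = 2.302913 − 0.578843 = 1.724070
N(d₁) = 0.989358,  N(d₂) = 0.957652,  e^(−rT) = 0.913181
E₀ = V₀·N(d₁) − D·e^(−rT)·N(d₂)
   = 95.0520·0.989358 − 32.4516·0.913181·0.957652 = 65.661230
B₀ = V₀ − E₀ = 95.0520 − 65.661230 = 29.390770

B0=29.3908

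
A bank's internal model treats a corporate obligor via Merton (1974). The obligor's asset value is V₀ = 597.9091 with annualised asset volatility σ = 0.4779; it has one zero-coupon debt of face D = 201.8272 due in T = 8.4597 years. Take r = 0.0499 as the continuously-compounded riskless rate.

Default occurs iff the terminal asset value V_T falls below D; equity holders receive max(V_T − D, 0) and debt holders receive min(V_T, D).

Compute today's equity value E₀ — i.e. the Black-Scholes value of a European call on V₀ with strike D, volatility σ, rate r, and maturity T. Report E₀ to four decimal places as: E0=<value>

d₁ = [ln(V₀/D) + (r + σ²/2)T] / (σ√T)
   = [ln(597.9091/201.8272) + (0.0499 + 0.5·0.4779²)·8.4597] / (0.4779·√8.4597)
   = [1.086027 + 1.388188] / 1.389999 = 1.780012
d₂ = d₁ − σ√T = 1.780012 − 1.389999 = 0.390013
N(d₁) = 0.962463,  N(d₂) = 0.651736,  e^(−rT) = 0.655643
E₀ = V₀·N(d₁) − D·e^(−rT)·N(d₂)
   = 597.9091·0.962463 − 201.8272·0.655643·0.651736 = 489.223333

E0=489.2233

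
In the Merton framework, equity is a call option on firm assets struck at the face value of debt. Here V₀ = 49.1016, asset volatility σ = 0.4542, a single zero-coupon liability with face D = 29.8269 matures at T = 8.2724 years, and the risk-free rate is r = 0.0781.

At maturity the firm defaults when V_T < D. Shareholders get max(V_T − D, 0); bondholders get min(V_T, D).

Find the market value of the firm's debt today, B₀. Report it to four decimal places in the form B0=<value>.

d₁ = [ln(V₀/D) + (r + σ²/2)T] / (σ√T)
   = [ln(49.1016/29.8269) + (0.0781 + 0.5·0.4542²)·8.2724] / (0.4542·√8.2724)
   = [0.498481 + 1.499363] / 1.306360 = 1.529321
d₂ = d₁ − σ√T = 1.529321 − 1.306360 = 0.222961
N(d₁) = 0.936908,  N(d₂) = 0.588217,  e^(−rT) = 0.524099
E₀ = V₀·N(d₁) − D·e^(−rT)·N(d₂)
   = 49.1016·0.936908 − 29.8269·0.524099·0.588217 = 36.808503
B₀ = V₀ − E₀ = 49.1016 − 36.808503 = 12.293097

B0=12.2931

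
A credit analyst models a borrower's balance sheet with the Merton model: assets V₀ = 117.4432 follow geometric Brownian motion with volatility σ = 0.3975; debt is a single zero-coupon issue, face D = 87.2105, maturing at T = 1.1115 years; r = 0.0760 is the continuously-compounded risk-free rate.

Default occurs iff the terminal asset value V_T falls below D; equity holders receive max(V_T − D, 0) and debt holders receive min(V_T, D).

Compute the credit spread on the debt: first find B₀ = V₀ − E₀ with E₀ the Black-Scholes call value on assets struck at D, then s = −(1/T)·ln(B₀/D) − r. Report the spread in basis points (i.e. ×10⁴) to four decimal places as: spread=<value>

d₁ = [ln(V₀/D) + (r + σ²/2)T] / (σ√T)
   = [ln(117.4432/87.2105) + (0.0760 + 0.5·0.3975²)·1.1115] / (0.3975·√1.1115)
   = [0.297630 + 0.172286] / 0.419075 = 1.121317
d₂ = d₁ − σ√T = 1.121317 − 0.419075 = 0.702242
N(d₁) = 0.868924,  N(d₂) = 0.758736,  e^(−rT) = 0.918996
E₀ = V₀·N(d₁) − D·e^(−rT)·N(d₂)
   = 117.4432·0.868924 − 87.2105·0.918996·0.758736 = 41.239470
B₀ = V₀ − E₀ = 117.4432 − 41.239470 = 76.203730
spread = −(1/T)·ln(B₀/D) − r = −(1/1.1115)·ln(76.203730/87.2105) − 0.0760 = 0.04538041
in basis points: 0.04538041 × 10⁴ = 453.8041 bp

spread=453.8041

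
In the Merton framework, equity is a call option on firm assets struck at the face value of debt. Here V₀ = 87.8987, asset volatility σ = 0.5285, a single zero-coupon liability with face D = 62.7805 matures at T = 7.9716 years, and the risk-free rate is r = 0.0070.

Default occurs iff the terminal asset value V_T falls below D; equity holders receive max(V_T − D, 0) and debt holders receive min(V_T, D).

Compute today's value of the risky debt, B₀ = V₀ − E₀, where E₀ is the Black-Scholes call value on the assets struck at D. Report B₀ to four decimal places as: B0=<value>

d₁ = [ln(V₀/D) + (r + σ²/2)T] / (σ√T)
   = [ln(87.8987/62.7805) + (0.0070 + 0.5·0.5285²)·7.9716] / (0.5285·√7.9716)
   = [0.336540 + 1.169084] / 1.492168 = 1.009018
d₂ = d₁ − σ√T = 1.009018 − 1.492168 = -0.483150
N(d₁) = 0.843517,  N(d₂) = 0.314495,  e^(−rT) = 0.945727
E₀ = V₀·N(d₁) − D·e^(−rT)·N(d₂)
   = 87.8987·0.843517 − 62.7805·0.945727·0.314495 = 55.471490
B₀ = V₀ − E₀ = 87.8987 − 55.471490 = 32.427210

B0=32.4272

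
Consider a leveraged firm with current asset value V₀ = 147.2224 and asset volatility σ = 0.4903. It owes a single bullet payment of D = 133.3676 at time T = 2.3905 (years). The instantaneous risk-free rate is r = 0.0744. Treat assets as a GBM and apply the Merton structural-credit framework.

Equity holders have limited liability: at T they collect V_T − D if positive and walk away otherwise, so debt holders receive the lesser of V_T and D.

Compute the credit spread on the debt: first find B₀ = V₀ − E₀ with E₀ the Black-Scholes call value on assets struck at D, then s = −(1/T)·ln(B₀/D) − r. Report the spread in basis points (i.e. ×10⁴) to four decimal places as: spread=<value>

d₁ = [ln(V₀/D) + (r + σ²/2)T] / (σ√T)
   = [ln(147.2224/133.3676) + (0.0744 + 0.5·0.4903²)·2.3905] / (0.4903·√2.3905)
   = [0.098835 + 0.465184] / 0.758065 = 0.744025
d₂ = d₁ − σ√T = 0.744025 − 0.758065 = -0.014039
N(d₁) = 0.771569,  N(d₂) = 0.494399,  e^(−rT) = 0.837065
E₀ = V₀·N(d₁) − D·e^(−rT)·N(d₂)
   = 147.2224·0.771569 − 133.3676·0.837065·0.494399 = 58.398856
B₀ = V₀ − E₀ = 147.2224 − 58.398856 = 88.823544
spread = −(1/T)·ln(B₀/D) − r = −(1/2.3905)·ln(88.823544/133.3676) − 0.0744 = 0.09563032
in basis points: 0.09563032 × 10⁴ = 956.3032 bp

spread=956.3032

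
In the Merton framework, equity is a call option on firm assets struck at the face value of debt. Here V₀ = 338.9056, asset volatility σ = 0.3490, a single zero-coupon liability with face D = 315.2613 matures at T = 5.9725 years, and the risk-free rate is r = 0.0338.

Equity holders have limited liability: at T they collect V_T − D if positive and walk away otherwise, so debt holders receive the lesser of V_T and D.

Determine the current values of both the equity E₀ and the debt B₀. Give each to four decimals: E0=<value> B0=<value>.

E0=143.8432 B0=195.0624

d₁ = [ln(V₀/D) + (r + σ²/2)T] / (σ√T)
   = [ln(338.9056/315.2613) + (0.0338 + 0.5·0.3490²)·5.9725] / (0.3490·√5.9725)
   = [0.072320 + 0.565599] / 0.852911 = 0.747931
d₂ = d₁ − σ√T = 0.747931 − 0.852911 = -0.104979
N(d₁) = 0.772749,  N(d₂) = 0.458196,  e^(−rT) = 0.817201
E₀ = V₀·N(d₁) − D·e^(−rT)·N(d₂)
   = 338.9056·0.772749 − 315.2613·0.817201·0.458196 = 143.843154
B₀ = V₀ − E₀ = 338.9056 − 143.843154 = 195.062446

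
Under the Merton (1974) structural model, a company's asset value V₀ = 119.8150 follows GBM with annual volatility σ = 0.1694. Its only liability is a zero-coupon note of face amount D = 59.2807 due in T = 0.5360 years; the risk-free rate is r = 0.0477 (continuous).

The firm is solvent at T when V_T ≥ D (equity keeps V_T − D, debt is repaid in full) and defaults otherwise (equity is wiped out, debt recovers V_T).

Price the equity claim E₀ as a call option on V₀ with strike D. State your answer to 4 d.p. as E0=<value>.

E0=62.0307

d₁ = [ln(V₀/D) + (r + σ²/2)T] / (σ√T)
   = [ln(119.8150/59.2807) + (0.0477 + 0.5·0.1694²)·0.5360] / (0.1694·√0.5360)
   = [0.703665 + 0.033258] / 0.124021 = 5.941913
d₂ = d₁ − σ√T = 5.941913 − 0.124021 = 5.817892
N(d₁) = 1.000000,  N(d₂) = 1.000000,  e^(−rT) = 0.974757
E₀ = V₀·N(d₁) − D·e^(−rT)·N(d₂)
   = 119.8150·1.000000 − 59.2807·0.974757·1.000000 = 62.030730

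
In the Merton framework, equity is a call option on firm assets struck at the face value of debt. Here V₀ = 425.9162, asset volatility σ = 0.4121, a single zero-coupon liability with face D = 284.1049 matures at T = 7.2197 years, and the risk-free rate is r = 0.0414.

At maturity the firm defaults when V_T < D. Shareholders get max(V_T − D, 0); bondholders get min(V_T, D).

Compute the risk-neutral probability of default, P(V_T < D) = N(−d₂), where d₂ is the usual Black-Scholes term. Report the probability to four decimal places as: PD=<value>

PD=0.4673

d₁ = [ln(V₀/D) + (r + σ²/2)T] / (σ√T)
   = [ln(425.9162/284.1049) + (0.0414 + 0.5·0.4121²)·7.2197] / (0.4121·√7.2197)
   = [0.404899 + 0.911943] / 1.107292 = 1.189246
d₂ = d₁ − σ√T = 1.189246 − 1.107292 = 0.081954
risk-neutral PD = N(−d₂) = N(-0.081954) = 0.467342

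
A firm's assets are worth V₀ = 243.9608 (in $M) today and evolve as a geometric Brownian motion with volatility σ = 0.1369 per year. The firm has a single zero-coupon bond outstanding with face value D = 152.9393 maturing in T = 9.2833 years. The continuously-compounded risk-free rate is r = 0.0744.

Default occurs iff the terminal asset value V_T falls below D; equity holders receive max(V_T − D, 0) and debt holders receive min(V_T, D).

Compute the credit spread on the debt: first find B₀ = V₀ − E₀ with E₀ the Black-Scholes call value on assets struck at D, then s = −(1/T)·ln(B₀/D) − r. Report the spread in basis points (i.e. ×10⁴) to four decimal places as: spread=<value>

d₁ = [ln(V₀/D) + (r + σ²/2)T] / (σ√T)
   = [ln(243.9608/152.9393) + (0.0744 + 0.5·0.1369²)·9.2833] / (0.1369·√9.2833)
   = [0.466966 + 0.777670] / 0.417114 = 2.983924
d₂ = d₁ − σ√T = 2.983924 − 0.417114 = 2.566810
N(d₁) = 0.998577,  N(d₂) = 0.994868,  e^(−rT) = 0.501236
E₀ = V₀·N(d₁) − D·e^(−rT)·N(d₂)
   = 243.9608·0.998577 − 152.9393·0.501236·0.994868 = 167.348342
B₀ = V₀ − E₀ = 243.9608 − 167.348342 = 76.612458
spread = −(1/T)·ln(B₀/D) − r = −(1/9.2833)·ln(76.612458/152.9393) − 0.0744 = 0.00006505
in basis points: 0.00006505 × 10⁴ = 0.6505 bp

spread=0.6505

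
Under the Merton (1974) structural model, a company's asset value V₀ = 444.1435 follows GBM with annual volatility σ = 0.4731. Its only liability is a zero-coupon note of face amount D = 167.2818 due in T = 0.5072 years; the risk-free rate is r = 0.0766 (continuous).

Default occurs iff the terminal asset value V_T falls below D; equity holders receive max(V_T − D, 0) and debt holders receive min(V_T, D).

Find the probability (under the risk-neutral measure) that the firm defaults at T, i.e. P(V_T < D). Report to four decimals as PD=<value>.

d₁ = [ln(V₀/D) + (r + σ²/2)T] / (σ√T)
   = [ln(444.1435/167.2818) + (0.0766 + 0.5·0.4731²)·0.5072] / (0.4731·√0.5072)
   = [0.976468 + 0.095613] / 0.336932 = 3.181889
d₂ = d₁ − σ√T = 3.181889 − 0.336932 = 2.844957
risk-neutral PD = N(−d₂) = N(-2.844957) = 0.002221

PD=0.0022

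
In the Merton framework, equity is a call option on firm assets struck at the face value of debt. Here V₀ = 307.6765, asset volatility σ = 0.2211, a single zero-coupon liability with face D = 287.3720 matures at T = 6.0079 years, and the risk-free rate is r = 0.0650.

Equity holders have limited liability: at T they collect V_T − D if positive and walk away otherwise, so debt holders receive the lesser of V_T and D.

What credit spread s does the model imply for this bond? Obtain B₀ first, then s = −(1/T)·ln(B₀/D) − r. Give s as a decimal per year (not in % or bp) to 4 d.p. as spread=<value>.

d₁ = [ln(V₀/D) + (r + σ²/2)T] / (σ√T)
   = [ln(307.6765/287.3720) + (0.0650 + 0.5·0.2211²)·6.0079] / (0.2211·√6.0079)
   = [0.068271 + 0.537362] / 0.541939 = 1.117532
d₂ = d₁ − σ√T = 1.117532 − 0.541939 = 0.575593
N(d₁) = 0.868116,  N(d₂) = 0.717555,  e^(−rT) = 0.676709
E₀ = V₀·N(d₁) − D·e^(−rT)·N(d₂)
   = 307.6765·0.868116 − 287.3720·0.676709·0.717555 = 127.558076
B₀ = V₀ − E₀ = 307.6765 − 127.558076 = 180.118424
spread = −(1/T)·ln(B₀/D) − r = −(1/6.0079)·ln(180.118424/287.3720) − 0.0650 = 0.01275812

spread=0.0128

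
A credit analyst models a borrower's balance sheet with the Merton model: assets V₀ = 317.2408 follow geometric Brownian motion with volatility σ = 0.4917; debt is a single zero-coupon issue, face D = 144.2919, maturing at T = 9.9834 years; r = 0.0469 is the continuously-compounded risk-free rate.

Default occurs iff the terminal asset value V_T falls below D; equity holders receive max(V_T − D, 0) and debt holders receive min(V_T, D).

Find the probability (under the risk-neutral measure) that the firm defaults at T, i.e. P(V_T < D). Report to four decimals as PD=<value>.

d₁ = [ln(V₀/D) + (r + σ²/2)T] / (σ√T)
   = [ln(317.2408/144.2919) + (0.0469 + 0.5·0.4917²)·9.9834] / (0.4917·√9.9834)
   = [0.787823 + 1.675059] / 1.553601 = 1.585273
d₂ = d₁ − σ√T = 1.585273 − 1.553601 = 0.031673
risk-neutral PD = N(−d₂) = N(-0.031673) = 0.487367

PD=0.4874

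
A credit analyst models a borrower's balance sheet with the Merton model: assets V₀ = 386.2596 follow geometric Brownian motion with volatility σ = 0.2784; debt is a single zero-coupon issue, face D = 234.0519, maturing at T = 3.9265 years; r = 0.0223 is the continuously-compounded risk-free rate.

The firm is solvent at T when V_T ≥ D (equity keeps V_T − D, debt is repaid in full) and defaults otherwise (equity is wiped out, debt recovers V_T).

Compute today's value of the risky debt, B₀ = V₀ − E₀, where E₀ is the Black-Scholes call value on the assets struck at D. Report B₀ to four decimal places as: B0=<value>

d₁ = [ln(V₀/D) + (r + σ²/2)T] / (σ√T)
   = [ln(386.2596/234.0519) + (0.0223 + 0.5·0.2784²)·3.9265] / (0.2784·√3.9265)
   = [0.500967 + 0.239726] / 0.551661 = 1.342660
d₂ = d₁ − σ√T = 1.342660 − 0.551661 = 0.790999
N(d₁) = 0.910309,  N(d₂) = 0.785528,  e^(−rT) = 0.916163
E₀ = V₀·N(d₁) − D·e^(−rT)·N(d₂)
   = 386.2596·0.910309 − 234.0519·0.916163·0.785528 = 183.175082
B₀ = V₀ − E₀ = 386.2596 − 183.175082 = 203.084518

B0=203.0845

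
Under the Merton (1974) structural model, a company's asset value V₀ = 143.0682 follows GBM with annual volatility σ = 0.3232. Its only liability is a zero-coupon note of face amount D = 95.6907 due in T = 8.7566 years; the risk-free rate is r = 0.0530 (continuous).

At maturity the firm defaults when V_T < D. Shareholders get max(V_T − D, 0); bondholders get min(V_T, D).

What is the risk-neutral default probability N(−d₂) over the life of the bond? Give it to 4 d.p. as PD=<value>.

d₁ = [ln(V₀/D) + (r + σ²/2)T] / (σ√T)
   = [ln(143.0682/95.6907) + (0.0530 + 0.5·0.3232²)·8.7566] / (0.3232·√8.7566)
   = [0.402200 + 0.921449] / 0.956399 = 1.383993
d₂ = d₁ − σ√T = 1.383993 − 0.956399 = 0.427594
risk-neutral PD = N(−d₂) = N(-0.427594) = 0.334473

PD=0.3345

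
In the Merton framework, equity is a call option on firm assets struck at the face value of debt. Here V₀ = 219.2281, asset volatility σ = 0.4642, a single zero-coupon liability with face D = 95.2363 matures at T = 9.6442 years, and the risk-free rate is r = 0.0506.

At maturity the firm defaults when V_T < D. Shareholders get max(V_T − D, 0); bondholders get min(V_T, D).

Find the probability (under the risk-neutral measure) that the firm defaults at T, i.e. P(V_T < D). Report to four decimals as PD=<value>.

d₁ = [ln(V₀/D) + (r + σ²/2)T] / (σ√T)
   = [ln(219.2281/95.2363) + (0.0506 + 0.5·0.4642²)·9.6442] / (0.4642·√9.6442)
   = [0.833752 + 1.527071] / 1.441578 = 1.637665
d₂ = d₁ − σ√T = 1.637665 − 1.441578 = 0.196087
risk-neutral PD = N(−d₂) = N(-0.196087) = 0.422271

PD=0.4223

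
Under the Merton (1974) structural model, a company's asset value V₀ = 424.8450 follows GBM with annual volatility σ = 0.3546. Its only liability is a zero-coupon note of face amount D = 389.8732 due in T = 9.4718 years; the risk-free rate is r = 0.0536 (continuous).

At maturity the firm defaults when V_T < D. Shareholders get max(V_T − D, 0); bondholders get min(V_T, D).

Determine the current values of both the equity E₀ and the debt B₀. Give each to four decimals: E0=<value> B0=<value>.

d₁ = [ln(V₀/D) + (r + σ²/2)T] / (σ√T)
   = [ln(424.8450/389.8732) + (0.0536 + 0.5·0.3546²)·9.4718] / (0.3546·√9.4718)
   = [0.085903 + 1.103186] / 1.091327 = 1.089581
d₂ = d₁ − σ√T = 1.089581 − 1.091327 = -0.001747
N(d₁) = 0.862051,  N(d₂) = 0.499303,  e^(−rT) = 0.601885
E₀ = V₀·N(d₁) − D·e^(−rT)·N(d₂)
   = 424.8450·0.862051 − 389.8732·0.601885·0.499303 = 249.072120
B₀ = V₀ − E₀ = 424.8450 − 249.072120 = 175.772880

E0=249.0721 B0=175.7729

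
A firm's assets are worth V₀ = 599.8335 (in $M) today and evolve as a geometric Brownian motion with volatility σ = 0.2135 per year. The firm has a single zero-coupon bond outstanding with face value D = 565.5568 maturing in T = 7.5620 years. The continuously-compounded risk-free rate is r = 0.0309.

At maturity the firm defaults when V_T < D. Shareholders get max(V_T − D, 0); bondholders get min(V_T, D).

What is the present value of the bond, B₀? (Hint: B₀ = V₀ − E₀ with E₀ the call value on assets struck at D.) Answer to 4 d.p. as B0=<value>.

B0=388.6692

d₁ = [ln(V₀/D) + (r + σ²/2)T] / (σ√T)
   = [ln(599.8335/565.5568) + (0.0309 + 0.5·0.2135²)·7.5620] / (0.2135·√7.5620)
   = [0.058841 + 0.406012] / 0.587106 = 0.791772
d₂ = d₁ − σ√T = 0.791772 − 0.587106 = 0.204666
N(d₁) = 0.785753,  N(d₂) = 0.581084,  e^(−rT) = 0.791626
E₀ = V₀·N(d₁) − D·e^(−rT)·N(d₂)
   = 599.8335·0.785753 − 565.5568·0.791626·0.581084 = 211.164337
B₀ = V₀ − E₀ = 599.8335 − 211.164337 = 388.669163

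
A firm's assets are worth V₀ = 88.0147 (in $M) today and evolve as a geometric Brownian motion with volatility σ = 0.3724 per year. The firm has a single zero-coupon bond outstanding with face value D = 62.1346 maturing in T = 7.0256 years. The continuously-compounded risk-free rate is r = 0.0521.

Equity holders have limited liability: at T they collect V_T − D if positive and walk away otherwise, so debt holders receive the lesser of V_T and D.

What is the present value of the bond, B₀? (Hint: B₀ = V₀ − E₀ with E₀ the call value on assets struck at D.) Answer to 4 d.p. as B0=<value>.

B0=35.3026

d₁ = [ln(V₀/D) + (r + σ²/2)T] / (σ√T)
   = [ln(88.0147/62.1346) + (0.0521 + 0.5·0.3724²)·7.0256] / (0.3724·√7.0256)
   = [0.348201 + 0.853195] / 0.987078 = 1.217124
d₂ = d₁ − σ√T = 1.217124 − 0.987078 = 0.230046
N(d₁) = 0.888221,  N(d₂) = 0.590972,  e^(−rT) = 0.693479
E₀ = V₀·N(d₁) − D·e^(−rT)·N(d₂)
   = 88.0147·0.888221 − 62.1346·0.693479·0.590972 = 52.712114
B₀ = V₀ − E₀ = 88.0147 − 52.712114 = 35.302586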